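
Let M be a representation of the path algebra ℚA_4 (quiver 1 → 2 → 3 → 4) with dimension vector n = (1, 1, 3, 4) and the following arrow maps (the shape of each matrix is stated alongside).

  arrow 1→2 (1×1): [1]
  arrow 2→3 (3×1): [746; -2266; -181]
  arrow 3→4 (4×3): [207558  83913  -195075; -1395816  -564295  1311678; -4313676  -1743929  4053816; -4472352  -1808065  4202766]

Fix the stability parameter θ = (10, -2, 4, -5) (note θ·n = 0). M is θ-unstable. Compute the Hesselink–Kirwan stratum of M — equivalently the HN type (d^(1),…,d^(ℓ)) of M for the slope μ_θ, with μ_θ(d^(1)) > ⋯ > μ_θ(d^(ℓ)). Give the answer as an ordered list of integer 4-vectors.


Interval decomposition of M: I[1,4], I[3,3], I[3,4], I[4,4]^2.
HN type (ℓ=4): μ^(1)=4; μ^(2)=7/4; μ^(3)=-1/2; μ^(4)=-5

((0, 0, 1, 0); (1, 1, 1, 1); (0, 0, 1, 1); (0, 0, 0, 2))


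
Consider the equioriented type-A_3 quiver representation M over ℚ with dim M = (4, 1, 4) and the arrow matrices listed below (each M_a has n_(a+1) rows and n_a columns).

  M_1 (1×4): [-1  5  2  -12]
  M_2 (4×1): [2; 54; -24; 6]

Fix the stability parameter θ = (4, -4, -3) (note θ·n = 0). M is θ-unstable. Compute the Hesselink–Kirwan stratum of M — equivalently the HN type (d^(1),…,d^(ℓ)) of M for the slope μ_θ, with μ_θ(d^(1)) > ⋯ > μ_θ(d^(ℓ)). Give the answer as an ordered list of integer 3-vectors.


Interval decomposition of M: I[1,1]^3, I[1,3], I[3,3]^3.
HN type (ℓ=3): μ^(1)=4; μ^(2)=-1; μ^(3)=-3

((3, 0, 0); (1, 1, 1); (0, 0, 3))


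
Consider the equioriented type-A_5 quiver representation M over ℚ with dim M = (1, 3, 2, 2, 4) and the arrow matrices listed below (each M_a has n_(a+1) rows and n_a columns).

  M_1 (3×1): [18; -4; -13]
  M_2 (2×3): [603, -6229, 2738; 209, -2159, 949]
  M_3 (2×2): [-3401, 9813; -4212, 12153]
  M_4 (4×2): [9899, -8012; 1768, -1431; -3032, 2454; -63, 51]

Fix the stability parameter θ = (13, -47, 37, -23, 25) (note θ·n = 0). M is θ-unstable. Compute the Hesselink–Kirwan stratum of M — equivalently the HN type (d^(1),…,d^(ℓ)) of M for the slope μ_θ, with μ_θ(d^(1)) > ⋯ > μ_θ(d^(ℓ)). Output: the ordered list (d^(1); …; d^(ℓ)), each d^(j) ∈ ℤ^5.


Barcode: M ≅ I[1,5], I[2,2], I[2,5], I[5,5]^2. HN layers by μ_θ (4 steps, strictly decreasing):
  μ^(1)=25; μ^(2)=7; μ^(3)=-17; μ^(4)=-47

((0, 0, 0, 0, 4); (0, 0, 2, 2, 0); (1, 1, 0, 0, 0); (0, 2, 0, 0, 0))


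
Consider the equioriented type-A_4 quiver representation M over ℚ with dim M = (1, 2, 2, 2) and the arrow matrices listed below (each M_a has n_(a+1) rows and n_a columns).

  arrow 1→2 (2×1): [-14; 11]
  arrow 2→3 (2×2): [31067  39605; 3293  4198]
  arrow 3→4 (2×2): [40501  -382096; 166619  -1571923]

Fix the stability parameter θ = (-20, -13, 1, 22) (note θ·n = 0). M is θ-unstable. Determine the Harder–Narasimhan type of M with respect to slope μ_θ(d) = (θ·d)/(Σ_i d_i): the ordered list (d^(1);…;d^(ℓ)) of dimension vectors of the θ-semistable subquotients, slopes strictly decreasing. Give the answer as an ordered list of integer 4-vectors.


Via rank(M_{q-1}∘⋯∘M_p): M ≅ I[1,4], I[2,4].
μ_θ-semistable layers: μ^(1)=22; μ^(2)=1; μ^(3)=-13; μ^(4)=-20

((0, 0, 0, 2); (0, 0, 2, 0); (0, 2, 0, 0); (1, 0, 0, 0))


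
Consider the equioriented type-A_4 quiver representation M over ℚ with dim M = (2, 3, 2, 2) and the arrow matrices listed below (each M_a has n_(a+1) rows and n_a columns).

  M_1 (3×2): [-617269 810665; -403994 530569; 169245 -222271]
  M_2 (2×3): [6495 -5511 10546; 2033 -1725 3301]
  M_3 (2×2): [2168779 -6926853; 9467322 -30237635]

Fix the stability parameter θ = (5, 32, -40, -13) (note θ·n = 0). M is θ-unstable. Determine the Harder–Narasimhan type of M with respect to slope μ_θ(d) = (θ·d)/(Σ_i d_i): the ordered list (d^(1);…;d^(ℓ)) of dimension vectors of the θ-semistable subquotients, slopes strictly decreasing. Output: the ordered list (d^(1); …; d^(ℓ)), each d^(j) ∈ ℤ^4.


Barcode: M ≅ I[1,4]^2, I[2,2]. HN layers by μ_θ (2 steps, strictly decreasing):
  μ^(1)=32; μ^(2)=-4

((0, 1, 0, 0); (2, 2, 2, 2))


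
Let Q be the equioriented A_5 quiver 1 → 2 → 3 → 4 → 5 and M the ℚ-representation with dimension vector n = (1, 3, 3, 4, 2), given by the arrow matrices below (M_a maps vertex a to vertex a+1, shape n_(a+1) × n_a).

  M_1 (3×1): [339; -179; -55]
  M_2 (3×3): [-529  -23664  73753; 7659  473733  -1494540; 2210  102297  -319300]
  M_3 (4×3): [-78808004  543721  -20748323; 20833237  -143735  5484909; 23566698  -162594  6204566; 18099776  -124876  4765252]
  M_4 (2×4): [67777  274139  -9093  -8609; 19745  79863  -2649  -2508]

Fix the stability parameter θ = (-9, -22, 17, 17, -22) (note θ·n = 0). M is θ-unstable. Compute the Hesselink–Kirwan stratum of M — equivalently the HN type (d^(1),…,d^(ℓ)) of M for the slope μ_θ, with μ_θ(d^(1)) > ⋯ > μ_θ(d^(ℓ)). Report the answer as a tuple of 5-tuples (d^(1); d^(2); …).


Interval decomposition of M: I[1,4], I[2,3], I[2,5], I[4,4], I[4,5].
HN type (ℓ=5): μ^(1)=17; μ^(2)=4; μ^(3)=-5/2; μ^(4)=-31/2; μ^(5)=-22

((0, 0, 2, 2, 0); (0, 0, 1, 1, 1); (0, 0, 0, 1, 1); (1, 1, 0, 0, 0); (0, 2, 0, 0, 0))


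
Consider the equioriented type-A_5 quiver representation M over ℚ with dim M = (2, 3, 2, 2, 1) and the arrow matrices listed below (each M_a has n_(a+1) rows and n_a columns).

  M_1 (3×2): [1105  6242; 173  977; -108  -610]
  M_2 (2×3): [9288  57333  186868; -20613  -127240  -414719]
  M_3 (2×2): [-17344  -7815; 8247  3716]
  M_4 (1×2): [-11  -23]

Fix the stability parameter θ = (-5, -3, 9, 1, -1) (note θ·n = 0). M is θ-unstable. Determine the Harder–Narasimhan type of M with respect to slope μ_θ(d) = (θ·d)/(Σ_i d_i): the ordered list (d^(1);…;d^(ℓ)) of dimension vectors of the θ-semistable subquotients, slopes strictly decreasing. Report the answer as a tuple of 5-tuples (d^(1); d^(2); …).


Interval decomposition of M: I[1,4], I[1,5], I[2,2].
HN type (ℓ=4): μ^(1)=5; μ^(2)=3; μ^(3)=-3; μ^(4)=-5

((0, 0, 1, 1, 0); (0, 0, 1, 1, 1); (0, 3, 0, 0, 0); (2, 0, 0, 0, 0))


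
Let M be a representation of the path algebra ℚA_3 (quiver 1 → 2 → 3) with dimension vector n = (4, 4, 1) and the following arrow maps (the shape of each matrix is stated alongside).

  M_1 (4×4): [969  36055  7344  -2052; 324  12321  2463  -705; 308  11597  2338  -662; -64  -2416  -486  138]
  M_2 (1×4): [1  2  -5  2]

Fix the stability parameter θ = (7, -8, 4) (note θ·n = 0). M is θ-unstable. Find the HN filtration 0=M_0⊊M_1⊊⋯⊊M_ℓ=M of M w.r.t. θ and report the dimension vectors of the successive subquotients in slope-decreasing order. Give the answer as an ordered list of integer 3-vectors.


Barcode: M ≅ I[1,1], I[1,2]^2, I[1,3], I[2,2]. HN layers by μ_θ (4 steps, strictly decreasing):
  μ^(1)=7; μ^(2)=4; μ^(3)=-1/2; μ^(4)=-8

((1, 0, 0); (0, 0, 1); (3, 3, 0); (0, 1, 0))


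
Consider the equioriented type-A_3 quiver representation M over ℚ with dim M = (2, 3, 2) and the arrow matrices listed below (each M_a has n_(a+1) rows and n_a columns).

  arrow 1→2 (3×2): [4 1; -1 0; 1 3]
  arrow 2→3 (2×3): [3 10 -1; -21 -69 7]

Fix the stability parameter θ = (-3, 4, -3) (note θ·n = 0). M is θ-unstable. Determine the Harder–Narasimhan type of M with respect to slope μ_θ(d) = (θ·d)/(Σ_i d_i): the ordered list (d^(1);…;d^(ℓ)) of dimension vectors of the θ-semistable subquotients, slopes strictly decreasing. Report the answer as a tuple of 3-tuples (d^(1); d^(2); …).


Interval decomposition of M: I[1,2], I[1,3], I[2,3].
HN type (ℓ=3): μ^(1)=4; μ^(2)=1/2; μ^(3)=-3

((0, 1, 0); (0, 2, 2); (2, 0, 0))


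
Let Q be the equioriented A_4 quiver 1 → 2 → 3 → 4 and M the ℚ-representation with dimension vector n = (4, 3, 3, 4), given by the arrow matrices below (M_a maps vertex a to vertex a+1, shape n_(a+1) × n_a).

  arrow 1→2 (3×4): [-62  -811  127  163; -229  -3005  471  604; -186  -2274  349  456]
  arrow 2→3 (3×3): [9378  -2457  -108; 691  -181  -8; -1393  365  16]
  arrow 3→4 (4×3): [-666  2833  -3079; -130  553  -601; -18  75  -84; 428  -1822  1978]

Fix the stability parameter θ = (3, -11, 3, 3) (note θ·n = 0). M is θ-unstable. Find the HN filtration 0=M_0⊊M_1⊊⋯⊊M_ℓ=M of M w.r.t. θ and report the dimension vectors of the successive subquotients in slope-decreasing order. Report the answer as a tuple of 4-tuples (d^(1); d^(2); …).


Interval decomposition of M: I[1,1], I[1,2], I[1,3], I[1,4], I[3,4], I[4,4]^2.
HN type (ℓ=2): μ^(1)=3; μ^(2)=-4

((1, 0, 3, 4); (3, 3, 0, 0))


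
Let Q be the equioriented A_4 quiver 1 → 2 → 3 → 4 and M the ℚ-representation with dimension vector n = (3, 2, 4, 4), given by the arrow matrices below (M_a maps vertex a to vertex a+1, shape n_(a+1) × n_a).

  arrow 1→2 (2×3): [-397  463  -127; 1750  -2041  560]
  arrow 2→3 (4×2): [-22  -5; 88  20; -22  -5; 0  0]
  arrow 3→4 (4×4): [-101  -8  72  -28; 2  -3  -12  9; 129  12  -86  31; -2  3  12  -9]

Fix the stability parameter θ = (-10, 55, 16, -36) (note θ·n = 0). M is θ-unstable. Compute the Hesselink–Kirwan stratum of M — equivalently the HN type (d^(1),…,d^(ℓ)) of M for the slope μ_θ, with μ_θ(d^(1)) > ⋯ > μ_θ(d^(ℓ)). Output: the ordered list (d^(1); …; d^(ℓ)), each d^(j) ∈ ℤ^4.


Via rank(M_{q-1}∘⋯∘M_p): M ≅ I[1,1], I[1,2], I[1,4], I[3,3], I[3,4]^2, I[4,4].
μ_θ-semistable layers: μ^(1)=55; μ^(2)=16; μ^(3)=35/3; μ^(4)=-10; μ^(5)=-36

((0, 1, 0, 0); (0, 0, 1, 0); (0, 1, 1, 1); (3, 0, 2, 2); (0, 0, 0, 1))


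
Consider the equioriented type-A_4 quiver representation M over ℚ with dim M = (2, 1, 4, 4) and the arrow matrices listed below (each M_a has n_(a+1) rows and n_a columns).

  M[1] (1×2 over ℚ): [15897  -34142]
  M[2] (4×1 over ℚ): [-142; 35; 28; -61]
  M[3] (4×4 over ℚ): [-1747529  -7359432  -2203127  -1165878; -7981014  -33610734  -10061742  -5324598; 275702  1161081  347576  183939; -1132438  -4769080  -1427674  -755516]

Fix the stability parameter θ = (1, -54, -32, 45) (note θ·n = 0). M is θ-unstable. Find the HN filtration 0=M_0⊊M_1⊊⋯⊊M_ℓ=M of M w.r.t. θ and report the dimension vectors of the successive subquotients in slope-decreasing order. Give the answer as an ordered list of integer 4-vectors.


Via rank(M_{q-1}∘⋯∘M_p): M ≅ I[1,1], I[1,3], I[3,3], I[3,4]^2, I[4,4]^2.
μ_θ-semistable layers: μ^(1)=45; μ^(2)=1; μ^(3)=-85/3; μ^(4)=-32

((0, 0, 0, 4); (1, 0, 0, 0); (1, 1, 1, 0); (0, 0, 3, 0))


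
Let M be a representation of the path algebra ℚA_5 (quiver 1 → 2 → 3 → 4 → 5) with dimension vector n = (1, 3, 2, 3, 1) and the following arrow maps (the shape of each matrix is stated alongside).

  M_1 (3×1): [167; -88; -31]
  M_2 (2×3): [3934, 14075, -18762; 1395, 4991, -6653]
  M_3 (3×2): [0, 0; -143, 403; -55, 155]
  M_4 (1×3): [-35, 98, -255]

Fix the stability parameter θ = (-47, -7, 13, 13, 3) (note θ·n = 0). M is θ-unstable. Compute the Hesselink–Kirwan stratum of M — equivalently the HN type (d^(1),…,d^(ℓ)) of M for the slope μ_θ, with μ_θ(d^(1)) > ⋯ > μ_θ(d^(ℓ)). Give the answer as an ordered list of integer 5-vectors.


Via rank(M_{q-1}∘⋯∘M_p): M ≅ I[1,2], I[2,3], I[2,5], I[4,4]^2.
μ_θ-semistable layers: μ^(1)=13; μ^(2)=29/3; μ^(3)=-7; μ^(4)=-47

((0, 0, 1, 2, 0); (0, 0, 1, 1, 1); (0, 3, 0, 0, 0); (1, 0, 0, 0, 0))


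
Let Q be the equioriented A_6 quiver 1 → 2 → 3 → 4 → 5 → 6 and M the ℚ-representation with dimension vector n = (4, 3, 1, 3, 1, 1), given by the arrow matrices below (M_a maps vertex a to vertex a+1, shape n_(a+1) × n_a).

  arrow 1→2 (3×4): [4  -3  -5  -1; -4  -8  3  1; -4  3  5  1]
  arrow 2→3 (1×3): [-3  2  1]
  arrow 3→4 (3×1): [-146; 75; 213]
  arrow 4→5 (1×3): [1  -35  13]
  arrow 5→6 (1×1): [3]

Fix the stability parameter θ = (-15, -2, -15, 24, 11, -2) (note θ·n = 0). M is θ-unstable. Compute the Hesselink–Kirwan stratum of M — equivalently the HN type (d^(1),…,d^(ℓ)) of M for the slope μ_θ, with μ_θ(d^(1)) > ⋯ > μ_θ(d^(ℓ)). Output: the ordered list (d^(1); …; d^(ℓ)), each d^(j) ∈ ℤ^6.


Interval decomposition of M: I[1,1]^2, I[1,2], I[1,6], I[2,2], I[4,4]^2.
HN type (ℓ=5): μ^(1)=24; μ^(2)=11; μ^(3)=-2; μ^(4)=-17/2; μ^(5)=-15

((0, 0, 0, 2, 0, 0); (0, 0, 0, 1, 1, 1); (0, 2, 0, 0, 0, 0); (0, 1, 1, 0, 0, 0); (4, 0, 0, 0, 0, 0))


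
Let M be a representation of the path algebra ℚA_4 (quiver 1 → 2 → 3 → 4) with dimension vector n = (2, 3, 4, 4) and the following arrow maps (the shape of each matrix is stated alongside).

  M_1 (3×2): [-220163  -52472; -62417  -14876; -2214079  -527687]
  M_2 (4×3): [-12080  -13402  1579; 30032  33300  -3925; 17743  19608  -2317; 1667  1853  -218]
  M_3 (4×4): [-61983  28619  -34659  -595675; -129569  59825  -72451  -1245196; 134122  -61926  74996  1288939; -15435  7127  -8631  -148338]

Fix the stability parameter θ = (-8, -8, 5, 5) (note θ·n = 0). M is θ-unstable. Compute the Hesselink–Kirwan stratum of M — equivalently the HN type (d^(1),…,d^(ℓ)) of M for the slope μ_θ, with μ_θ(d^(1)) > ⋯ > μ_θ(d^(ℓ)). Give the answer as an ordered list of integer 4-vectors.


Interval decomposition of M: I[1,3], I[1,4], I[2,4], I[3,4], I[4,4].
HN type (ℓ=2): μ^(1)=5; μ^(2)=-8

((0, 0, 4, 4); (2, 3, 0, 0))


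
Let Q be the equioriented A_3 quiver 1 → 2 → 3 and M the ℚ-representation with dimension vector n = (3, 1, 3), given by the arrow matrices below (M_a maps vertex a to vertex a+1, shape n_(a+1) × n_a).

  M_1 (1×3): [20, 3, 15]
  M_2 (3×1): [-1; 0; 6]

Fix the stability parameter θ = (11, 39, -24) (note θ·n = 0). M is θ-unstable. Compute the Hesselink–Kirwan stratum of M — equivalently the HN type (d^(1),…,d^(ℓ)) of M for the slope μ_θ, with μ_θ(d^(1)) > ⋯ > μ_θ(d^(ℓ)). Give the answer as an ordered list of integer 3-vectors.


Interval decomposition of M: I[1,1]^2, I[1,3], I[3,3]^2.
HN type (ℓ=3): μ^(1)=11; μ^(2)=26/3; μ^(3)=-24

((2, 0, 0); (1, 1, 1); (0, 0, 2))


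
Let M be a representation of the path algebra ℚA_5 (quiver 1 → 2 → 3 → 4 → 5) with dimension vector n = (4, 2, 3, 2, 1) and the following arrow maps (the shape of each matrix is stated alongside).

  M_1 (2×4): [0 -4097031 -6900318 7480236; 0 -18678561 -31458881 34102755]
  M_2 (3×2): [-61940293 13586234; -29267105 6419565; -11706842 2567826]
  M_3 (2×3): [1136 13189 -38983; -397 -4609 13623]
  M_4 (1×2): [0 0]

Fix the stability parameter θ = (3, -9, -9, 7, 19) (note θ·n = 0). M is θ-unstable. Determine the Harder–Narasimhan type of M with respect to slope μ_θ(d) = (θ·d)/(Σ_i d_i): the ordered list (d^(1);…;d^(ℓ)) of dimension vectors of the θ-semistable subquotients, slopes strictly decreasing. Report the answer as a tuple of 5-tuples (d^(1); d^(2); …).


Interval decomposition of M: I[1,1]^2, I[1,4]^2, I[3,3], I[5,5].
HN type (ℓ=5): μ^(1)=19; μ^(2)=7; μ^(3)=3; μ^(4)=-5; μ^(5)=-9

((0, 0, 0, 0, 1); (0, 0, 0, 2, 0); (2, 0, 0, 0, 0); (2, 2, 2, 0, 0); (0, 0, 1, 0, 0))


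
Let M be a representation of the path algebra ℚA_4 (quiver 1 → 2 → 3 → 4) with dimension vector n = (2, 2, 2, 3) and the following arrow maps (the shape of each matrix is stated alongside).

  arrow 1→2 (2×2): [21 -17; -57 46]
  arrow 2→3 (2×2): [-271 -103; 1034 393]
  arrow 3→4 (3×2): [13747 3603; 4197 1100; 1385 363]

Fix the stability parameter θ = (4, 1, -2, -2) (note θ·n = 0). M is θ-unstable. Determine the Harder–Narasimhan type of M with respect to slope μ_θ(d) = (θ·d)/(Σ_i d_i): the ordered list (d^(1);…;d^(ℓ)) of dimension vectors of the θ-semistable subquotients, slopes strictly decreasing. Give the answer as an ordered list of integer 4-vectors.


Barcode: M ≅ I[1,4]^2, I[4,4]. HN layers by μ_θ (2 steps, strictly decreasing):
  μ^(1)=1/4; μ^(2)=-2

((2, 2, 2, 2); (0, 0, 0, 1))


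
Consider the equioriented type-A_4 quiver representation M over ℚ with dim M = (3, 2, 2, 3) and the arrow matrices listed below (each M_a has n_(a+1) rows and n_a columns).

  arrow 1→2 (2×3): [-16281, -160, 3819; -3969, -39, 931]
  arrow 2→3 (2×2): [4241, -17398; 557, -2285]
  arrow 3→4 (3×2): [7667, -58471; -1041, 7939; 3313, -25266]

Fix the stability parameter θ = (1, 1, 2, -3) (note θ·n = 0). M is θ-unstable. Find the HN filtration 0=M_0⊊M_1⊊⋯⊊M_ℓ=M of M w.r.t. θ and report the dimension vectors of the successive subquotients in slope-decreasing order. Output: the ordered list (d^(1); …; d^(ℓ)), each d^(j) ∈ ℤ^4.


Barcode: M ≅ I[1,1], I[1,4]^2, I[4,4]. HN layers by μ_θ (3 steps, strictly decreasing):
  μ^(1)=1; μ^(2)=1/4; μ^(3)=-3

((1, 0, 0, 0); (2, 2, 2, 2); (0, 0, 0, 1))


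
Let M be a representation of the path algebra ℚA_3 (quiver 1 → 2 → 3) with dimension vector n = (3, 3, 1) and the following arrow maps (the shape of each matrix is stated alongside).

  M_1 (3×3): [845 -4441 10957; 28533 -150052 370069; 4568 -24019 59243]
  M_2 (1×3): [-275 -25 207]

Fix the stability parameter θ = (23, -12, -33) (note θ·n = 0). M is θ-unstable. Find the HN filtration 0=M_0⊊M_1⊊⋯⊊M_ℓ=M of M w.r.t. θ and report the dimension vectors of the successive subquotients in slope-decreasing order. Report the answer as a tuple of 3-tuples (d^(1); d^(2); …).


Interval decomposition of M: I[1,2]^2, I[1,3].
HN type (ℓ=2): μ^(1)=11/2; μ^(2)=-22/3

((2, 2, 0); (1, 1, 1))


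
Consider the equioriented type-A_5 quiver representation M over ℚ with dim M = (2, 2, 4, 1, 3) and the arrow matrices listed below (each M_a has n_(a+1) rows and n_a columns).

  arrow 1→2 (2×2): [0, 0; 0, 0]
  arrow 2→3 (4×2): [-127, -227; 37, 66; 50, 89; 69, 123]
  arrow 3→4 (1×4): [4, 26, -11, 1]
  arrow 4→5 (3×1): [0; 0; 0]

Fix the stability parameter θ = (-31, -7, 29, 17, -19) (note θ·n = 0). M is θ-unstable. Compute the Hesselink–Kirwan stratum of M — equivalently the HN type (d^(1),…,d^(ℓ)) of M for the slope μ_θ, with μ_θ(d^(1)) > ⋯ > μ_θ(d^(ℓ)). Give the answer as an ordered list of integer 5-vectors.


Interval decomposition of M: I[1,1]^2, I[2,3], I[2,4], I[3,3]^2, I[5,5]^3.
HN type (ℓ=5): μ^(1)=29; μ^(2)=23; μ^(3)=-7; μ^(4)=-19; μ^(5)=-31

((0, 0, 3, 0, 0); (0, 0, 1, 1, 0); (0, 2, 0, 0, 0); (0, 0, 0, 0, 3); (2, 0, 0, 0, 0))


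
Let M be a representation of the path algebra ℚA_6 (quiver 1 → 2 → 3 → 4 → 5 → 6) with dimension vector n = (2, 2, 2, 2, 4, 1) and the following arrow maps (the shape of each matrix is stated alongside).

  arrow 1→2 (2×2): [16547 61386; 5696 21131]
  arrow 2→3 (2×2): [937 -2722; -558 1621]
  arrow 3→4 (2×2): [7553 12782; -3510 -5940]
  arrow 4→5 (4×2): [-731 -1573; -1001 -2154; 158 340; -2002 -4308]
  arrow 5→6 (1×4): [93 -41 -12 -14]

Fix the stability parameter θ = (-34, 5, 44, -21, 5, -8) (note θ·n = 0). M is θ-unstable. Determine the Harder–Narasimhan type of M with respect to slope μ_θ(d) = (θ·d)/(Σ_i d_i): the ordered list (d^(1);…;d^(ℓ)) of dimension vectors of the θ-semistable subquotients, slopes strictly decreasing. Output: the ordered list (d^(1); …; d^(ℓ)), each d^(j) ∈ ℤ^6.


Barcode: M ≅ I[1,3], I[1,5], I[4,6], I[5,5]^2. HN layers by μ_θ (6 steps, strictly decreasing):
  μ^(1)=44; μ^(2)=28/3; μ^(3)=5; μ^(4)=-3/2; μ^(5)=-21; μ^(6)=-34

((0, 0, 1, 0, 0, 0); (0, 0, 1, 1, 1, 0); (0, 2, 0, 0, 2, 0); (0, 0, 0, 0, 1, 1); (0, 0, 0, 1, 0, 0); (2, 0, 0, 0, 0, 0))


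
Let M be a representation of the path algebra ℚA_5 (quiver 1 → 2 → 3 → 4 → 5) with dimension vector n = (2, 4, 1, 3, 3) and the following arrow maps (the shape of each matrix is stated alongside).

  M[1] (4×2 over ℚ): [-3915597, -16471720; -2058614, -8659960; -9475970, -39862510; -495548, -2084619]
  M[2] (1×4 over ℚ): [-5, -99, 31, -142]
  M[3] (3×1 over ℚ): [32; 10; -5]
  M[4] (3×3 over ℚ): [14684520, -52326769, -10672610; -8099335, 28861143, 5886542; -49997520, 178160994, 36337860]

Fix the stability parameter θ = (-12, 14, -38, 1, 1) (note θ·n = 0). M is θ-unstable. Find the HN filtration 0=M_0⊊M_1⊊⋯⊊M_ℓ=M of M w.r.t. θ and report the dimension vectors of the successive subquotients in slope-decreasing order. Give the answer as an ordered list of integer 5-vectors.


Via rank(M_{q-1}∘⋯∘M_p): M ≅ I[1,2], I[1,4], I[2,2]^2, I[4,5]^2, I[5,5].
μ_θ-semistable layers: μ^(1)=14; μ^(2)=1; μ^(3)=-12

((0, 3, 0, 0, 0); (0, 0, 0, 3, 3); (2, 1, 1, 0, 0))


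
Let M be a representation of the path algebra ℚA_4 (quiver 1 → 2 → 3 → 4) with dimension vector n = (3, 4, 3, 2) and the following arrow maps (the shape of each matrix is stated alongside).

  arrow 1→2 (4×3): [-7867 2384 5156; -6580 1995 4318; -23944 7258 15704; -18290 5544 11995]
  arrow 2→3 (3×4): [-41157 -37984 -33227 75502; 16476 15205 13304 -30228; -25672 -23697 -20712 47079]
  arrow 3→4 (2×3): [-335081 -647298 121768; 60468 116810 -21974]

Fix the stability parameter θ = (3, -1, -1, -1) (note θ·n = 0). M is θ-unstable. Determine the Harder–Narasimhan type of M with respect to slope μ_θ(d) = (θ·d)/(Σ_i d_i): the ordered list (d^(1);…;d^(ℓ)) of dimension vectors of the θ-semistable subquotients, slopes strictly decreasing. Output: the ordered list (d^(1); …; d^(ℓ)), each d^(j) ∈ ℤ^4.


Via rank(M_{q-1}∘⋯∘M_p): M ≅ I[1,3], I[1,4]^2, I[2,2].
μ_θ-semistable layers: μ^(1)=1/3; μ^(2)=0; μ^(3)=-1

((1, 1, 1, 0); (2, 2, 2, 2); (0, 1, 0, 0))


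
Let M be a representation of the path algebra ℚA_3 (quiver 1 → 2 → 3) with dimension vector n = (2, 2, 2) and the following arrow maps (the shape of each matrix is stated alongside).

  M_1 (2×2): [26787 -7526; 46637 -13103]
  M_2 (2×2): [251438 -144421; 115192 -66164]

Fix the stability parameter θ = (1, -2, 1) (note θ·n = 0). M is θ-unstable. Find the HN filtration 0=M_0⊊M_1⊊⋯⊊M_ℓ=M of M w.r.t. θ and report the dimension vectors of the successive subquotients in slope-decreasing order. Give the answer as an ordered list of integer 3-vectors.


Interval decomposition of M: I[1,2], I[1,3], I[3,3].
HN type (ℓ=2): μ^(1)=1; μ^(2)=-1/2

((0, 0, 2); (2, 2, 0))


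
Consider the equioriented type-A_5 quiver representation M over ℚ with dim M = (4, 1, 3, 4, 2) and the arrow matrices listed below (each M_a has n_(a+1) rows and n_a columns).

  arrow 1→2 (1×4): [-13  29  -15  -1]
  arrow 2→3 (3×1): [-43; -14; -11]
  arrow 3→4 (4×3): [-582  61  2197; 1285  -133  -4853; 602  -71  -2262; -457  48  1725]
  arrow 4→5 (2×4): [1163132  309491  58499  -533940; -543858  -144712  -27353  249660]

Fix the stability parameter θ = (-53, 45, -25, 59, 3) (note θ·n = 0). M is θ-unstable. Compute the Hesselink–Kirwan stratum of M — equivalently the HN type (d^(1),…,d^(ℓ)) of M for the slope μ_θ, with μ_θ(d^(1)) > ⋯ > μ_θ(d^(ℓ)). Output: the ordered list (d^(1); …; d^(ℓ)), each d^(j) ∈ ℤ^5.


Barcode: M ≅ I[1,1]^3, I[1,4], I[3,5]^2, I[4,4]. HN layers by μ_θ (5 steps, strictly decreasing):
  μ^(1)=59; μ^(2)=31; μ^(3)=10; μ^(4)=-25; μ^(5)=-53

((0, 0, 0, 2, 0); (0, 0, 0, 2, 2); (0, 1, 1, 0, 0); (0, 0, 2, 0, 0); (4, 0, 0, 0, 0))


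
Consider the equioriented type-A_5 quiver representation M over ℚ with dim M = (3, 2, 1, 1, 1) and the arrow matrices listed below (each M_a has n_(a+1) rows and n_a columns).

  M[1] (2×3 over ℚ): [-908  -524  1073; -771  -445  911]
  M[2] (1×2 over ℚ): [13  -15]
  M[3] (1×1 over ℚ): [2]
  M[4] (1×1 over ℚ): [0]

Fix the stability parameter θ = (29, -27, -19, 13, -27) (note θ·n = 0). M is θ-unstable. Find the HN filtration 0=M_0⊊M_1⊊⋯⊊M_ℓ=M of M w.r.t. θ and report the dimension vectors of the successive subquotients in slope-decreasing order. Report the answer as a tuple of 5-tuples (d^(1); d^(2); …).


Interval decomposition of M: I[1,1], I[1,2], I[1,4], I[5,5].
HN type (ℓ=5): μ^(1)=29; μ^(2)=13; μ^(3)=1; μ^(4)=-17/3; μ^(5)=-27

((1, 0, 0, 0, 0); (0, 0, 0, 1, 0); (1, 1, 0, 0, 0); (1, 1, 1, 0, 0); (0, 0, 0, 0, 1))


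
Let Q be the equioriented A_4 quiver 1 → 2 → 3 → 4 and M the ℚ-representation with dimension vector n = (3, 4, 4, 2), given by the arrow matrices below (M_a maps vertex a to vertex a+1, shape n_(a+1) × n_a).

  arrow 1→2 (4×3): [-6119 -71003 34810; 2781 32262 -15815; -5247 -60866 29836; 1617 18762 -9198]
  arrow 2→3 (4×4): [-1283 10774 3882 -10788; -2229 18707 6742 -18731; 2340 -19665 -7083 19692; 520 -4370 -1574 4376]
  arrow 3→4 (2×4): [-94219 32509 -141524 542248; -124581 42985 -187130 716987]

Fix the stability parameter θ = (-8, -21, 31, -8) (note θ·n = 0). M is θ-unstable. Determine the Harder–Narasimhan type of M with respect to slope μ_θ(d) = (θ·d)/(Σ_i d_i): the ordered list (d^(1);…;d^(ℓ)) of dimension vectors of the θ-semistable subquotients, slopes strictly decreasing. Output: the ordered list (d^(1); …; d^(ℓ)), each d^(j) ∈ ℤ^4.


Interval decomposition of M: I[1,3], I[1,4]^2, I[2,2], I[3,3].
HN type (ℓ=4): μ^(1)=31; μ^(2)=23/2; μ^(3)=-29/2; μ^(4)=-21

((0, 0, 2, 0); (0, 0, 2, 2); (3, 3, 0, 0); (0, 1, 0, 0))


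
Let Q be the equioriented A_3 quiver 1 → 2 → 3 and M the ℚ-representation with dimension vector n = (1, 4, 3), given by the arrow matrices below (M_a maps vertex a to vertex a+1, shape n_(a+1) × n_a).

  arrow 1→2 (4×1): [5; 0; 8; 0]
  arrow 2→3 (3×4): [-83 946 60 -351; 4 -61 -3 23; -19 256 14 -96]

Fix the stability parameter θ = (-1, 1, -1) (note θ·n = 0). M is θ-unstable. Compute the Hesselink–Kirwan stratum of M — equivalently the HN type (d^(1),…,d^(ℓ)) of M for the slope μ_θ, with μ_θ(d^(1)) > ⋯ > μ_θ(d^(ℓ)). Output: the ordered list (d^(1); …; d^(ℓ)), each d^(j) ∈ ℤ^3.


Interval decomposition of M: I[1,3], I[2,2], I[2,3]^2.
HN type (ℓ=3): μ^(1)=1; μ^(2)=0; μ^(3)=-1

((0, 1, 0); (0, 3, 3); (1, 0, 0))


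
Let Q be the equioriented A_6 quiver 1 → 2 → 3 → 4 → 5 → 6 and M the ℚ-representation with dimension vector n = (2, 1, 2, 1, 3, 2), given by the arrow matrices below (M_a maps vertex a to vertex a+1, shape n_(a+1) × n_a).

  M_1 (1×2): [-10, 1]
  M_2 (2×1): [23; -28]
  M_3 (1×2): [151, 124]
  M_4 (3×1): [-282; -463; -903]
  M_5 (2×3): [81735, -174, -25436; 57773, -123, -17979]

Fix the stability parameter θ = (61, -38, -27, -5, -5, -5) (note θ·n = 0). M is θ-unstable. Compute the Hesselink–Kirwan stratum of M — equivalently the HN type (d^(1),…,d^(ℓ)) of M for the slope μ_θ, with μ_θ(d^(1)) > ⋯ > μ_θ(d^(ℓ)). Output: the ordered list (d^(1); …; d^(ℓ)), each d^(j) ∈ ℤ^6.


Via rank(M_{q-1}∘⋯∘M_p): M ≅ I[1,1], I[1,5], I[3,3], I[5,6]^2.
μ_θ-semistable layers: μ^(1)=61; μ^(2)=-14/5; μ^(3)=-5; μ^(4)=-27

((1, 0, 0, 0, 0, 0); (1, 1, 1, 1, 1, 0); (0, 0, 0, 0, 2, 2); (0, 0, 1, 0, 0, 0))


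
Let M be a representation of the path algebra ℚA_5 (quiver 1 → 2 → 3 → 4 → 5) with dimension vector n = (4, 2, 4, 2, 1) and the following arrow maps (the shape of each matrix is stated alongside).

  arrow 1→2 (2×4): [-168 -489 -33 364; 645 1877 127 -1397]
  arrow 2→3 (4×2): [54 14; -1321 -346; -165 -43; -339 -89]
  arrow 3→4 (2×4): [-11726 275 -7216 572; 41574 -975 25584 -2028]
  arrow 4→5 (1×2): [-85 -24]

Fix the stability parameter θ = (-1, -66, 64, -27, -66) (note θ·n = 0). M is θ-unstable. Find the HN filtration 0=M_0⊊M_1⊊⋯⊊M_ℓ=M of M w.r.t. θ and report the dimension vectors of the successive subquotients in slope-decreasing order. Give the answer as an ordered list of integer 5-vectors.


Via rank(M_{q-1}∘⋯∘M_p): M ≅ I[1,1]^2, I[1,3], I[1,5], I[3,3]^2, I[4,4].
μ_θ-semistable layers: μ^(1)=64; μ^(2)=-1; μ^(3)=-29/3; μ^(4)=-27; μ^(5)=-67/2

((0, 0, 3, 0, 0); (2, 0, 0, 0, 0); (0, 0, 1, 1, 1); (0, 0, 0, 1, 0); (2, 2, 0, 0, 0))


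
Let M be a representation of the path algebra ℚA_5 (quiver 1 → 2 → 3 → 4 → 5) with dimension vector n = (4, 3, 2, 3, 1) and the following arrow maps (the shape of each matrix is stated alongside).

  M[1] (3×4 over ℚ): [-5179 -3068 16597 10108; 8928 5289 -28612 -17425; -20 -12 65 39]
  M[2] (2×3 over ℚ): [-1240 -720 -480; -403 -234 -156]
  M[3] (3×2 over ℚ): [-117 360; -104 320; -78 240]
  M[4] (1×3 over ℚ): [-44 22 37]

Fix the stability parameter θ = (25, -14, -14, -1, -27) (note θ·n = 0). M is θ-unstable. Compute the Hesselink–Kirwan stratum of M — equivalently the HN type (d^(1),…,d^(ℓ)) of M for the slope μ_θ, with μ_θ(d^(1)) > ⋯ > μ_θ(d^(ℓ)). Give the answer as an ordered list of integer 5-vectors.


Barcode: M ≅ I[1,1], I[1,2]^2, I[1,3], I[3,5], I[4,4]^2. HN layers by μ_θ (4 steps, strictly decreasing):
  μ^(1)=25; μ^(2)=11/2; μ^(3)=-1; μ^(4)=-14

((1, 0, 0, 0, 0); (2, 2, 0, 0, 0); (1, 1, 1, 2, 0); (0, 0, 1, 1, 1))


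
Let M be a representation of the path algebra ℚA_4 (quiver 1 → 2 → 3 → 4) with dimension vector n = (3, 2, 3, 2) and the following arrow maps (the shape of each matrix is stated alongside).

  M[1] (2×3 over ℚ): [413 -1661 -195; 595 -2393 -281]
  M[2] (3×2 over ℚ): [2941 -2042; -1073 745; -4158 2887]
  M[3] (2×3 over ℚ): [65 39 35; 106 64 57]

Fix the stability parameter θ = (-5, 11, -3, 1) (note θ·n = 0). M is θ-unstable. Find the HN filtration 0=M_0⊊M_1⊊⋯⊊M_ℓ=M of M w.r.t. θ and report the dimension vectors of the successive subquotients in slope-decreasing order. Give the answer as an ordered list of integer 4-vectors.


Barcode: M ≅ I[1,1], I[1,4]^2, I[3,3]. HN layers by μ_θ (3 steps, strictly decreasing):
  μ^(1)=3; μ^(2)=-3; μ^(3)=-5

((0, 2, 2, 2); (0, 0, 1, 0); (3, 0, 0, 0))


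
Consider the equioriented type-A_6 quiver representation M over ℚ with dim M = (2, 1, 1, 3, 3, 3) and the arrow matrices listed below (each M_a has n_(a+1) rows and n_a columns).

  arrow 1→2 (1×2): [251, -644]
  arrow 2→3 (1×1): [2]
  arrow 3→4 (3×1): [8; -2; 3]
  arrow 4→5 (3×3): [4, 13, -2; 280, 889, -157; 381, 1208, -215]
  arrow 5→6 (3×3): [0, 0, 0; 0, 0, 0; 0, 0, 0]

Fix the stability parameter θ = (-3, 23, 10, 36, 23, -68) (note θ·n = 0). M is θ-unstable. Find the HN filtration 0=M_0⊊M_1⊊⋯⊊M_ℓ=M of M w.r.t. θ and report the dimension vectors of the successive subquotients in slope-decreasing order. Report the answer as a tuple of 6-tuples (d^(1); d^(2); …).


Interval decomposition of M: I[1,1], I[1,5], I[4,5]^2, I[6,6]^3.
HN type (ℓ=4): μ^(1)=59/2; μ^(2)=33/2; μ^(3)=-3; μ^(4)=-68

((0, 0, 0, 3, 3, 0); (0, 1, 1, 0, 0, 0); (2, 0, 0, 0, 0, 0); (0, 0, 0, 0, 0, 3))


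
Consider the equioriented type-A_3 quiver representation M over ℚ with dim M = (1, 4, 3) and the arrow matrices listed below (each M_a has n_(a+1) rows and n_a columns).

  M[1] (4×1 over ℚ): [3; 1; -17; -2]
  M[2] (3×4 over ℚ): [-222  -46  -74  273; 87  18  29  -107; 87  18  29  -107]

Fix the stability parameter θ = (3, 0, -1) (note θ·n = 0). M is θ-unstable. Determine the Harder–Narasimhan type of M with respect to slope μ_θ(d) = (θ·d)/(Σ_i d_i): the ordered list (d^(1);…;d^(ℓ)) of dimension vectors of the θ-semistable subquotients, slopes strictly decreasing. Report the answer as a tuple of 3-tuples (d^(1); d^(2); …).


Via rank(M_{q-1}∘⋯∘M_p): M ≅ I[1,2], I[2,2], I[2,3]^2, I[3,3].
μ_θ-semistable layers: μ^(1)=3/2; μ^(2)=0; μ^(3)=-1/2; μ^(4)=-1

((1, 1, 0); (0, 1, 0); (0, 2, 2); (0, 0, 1))


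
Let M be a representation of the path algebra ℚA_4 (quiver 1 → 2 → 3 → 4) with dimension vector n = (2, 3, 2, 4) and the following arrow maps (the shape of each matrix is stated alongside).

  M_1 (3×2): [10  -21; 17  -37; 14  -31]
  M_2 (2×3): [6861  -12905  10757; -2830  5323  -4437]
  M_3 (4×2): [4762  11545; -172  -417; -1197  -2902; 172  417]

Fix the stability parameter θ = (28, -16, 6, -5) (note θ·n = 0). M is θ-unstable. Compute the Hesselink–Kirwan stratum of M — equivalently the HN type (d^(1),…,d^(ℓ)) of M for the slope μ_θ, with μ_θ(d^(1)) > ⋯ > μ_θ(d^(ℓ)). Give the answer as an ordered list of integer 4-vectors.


Via rank(M_{q-1}∘⋯∘M_p): M ≅ I[1,4]^2, I[2,2], I[4,4]^2.
μ_θ-semistable layers: μ^(1)=13/4; μ^(2)=-5; μ^(3)=-16

((2, 2, 2, 2); (0, 0, 0, 2); (0, 1, 0, 0))


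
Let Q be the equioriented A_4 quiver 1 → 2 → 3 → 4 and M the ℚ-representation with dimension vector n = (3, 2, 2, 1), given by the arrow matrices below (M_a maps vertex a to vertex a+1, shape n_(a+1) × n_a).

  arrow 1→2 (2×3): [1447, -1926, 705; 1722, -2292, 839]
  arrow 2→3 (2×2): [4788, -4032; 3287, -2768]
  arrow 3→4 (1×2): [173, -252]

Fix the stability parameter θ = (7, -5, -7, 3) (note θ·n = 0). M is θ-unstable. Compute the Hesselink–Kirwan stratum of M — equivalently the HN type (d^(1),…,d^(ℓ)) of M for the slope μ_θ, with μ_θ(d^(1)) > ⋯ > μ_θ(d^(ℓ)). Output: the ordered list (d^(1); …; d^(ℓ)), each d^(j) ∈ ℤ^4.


Interval decomposition of M: I[1,1], I[1,2], I[1,3], I[3,4].
HN type (ℓ=5): μ^(1)=7; μ^(2)=3; μ^(3)=1; μ^(4)=-5/3; μ^(5)=-7

((1, 0, 0, 0); (0, 0, 0, 1); (1, 1, 0, 0); (1, 1, 1, 0); (0, 0, 1, 0))


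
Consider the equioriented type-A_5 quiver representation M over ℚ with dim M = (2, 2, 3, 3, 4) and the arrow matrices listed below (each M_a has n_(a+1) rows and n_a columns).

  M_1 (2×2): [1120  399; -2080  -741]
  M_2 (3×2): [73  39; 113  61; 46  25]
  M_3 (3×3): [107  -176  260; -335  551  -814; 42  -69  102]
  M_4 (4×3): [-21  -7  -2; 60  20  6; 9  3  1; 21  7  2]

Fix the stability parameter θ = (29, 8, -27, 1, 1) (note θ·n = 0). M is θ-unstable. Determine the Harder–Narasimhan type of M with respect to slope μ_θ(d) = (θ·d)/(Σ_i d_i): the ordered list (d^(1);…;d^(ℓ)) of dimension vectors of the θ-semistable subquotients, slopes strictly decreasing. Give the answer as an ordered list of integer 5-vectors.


Interval decomposition of M: I[1,1], I[1,3], I[2,5], I[3,4], I[4,5], I[5,5]^2.
HN type (ℓ=5): μ^(1)=29; μ^(2)=10/3; μ^(3)=1; μ^(4)=-19/2; μ^(5)=-27

((1, 0, 0, 0, 0); (1, 1, 1, 0, 0); (0, 0, 0, 3, 4); (0, 1, 1, 0, 0); (0, 0, 1, 0, 0))


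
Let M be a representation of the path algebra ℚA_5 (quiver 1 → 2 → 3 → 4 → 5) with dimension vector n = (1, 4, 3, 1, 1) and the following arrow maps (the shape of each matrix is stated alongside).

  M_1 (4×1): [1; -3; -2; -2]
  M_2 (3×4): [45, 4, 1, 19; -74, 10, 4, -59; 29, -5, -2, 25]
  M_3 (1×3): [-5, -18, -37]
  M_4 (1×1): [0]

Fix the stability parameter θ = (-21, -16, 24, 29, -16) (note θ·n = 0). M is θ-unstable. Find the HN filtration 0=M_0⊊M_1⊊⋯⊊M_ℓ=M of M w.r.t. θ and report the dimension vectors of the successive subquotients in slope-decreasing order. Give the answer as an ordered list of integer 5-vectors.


Via rank(M_{q-1}∘⋯∘M_p): M ≅ I[1,4], I[2,2], I[2,3]^2, I[5,5].
μ_θ-semistable layers: μ^(1)=29; μ^(2)=24; μ^(3)=-16; μ^(4)=-21

((0, 0, 0, 1, 0); (0, 0, 3, 0, 0); (0, 4, 0, 0, 1); (1, 0, 0, 0, 0))


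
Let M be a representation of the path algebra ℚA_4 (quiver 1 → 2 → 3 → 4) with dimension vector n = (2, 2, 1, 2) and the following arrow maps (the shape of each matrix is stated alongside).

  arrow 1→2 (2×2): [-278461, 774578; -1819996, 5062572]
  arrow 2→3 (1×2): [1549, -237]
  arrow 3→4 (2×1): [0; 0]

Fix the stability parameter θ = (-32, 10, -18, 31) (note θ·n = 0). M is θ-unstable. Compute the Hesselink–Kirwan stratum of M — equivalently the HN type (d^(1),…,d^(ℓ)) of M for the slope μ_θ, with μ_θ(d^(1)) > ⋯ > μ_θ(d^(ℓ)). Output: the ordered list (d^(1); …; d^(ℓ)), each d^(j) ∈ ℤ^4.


Barcode: M ≅ I[1,2], I[1,3], I[4,4]^2. HN layers by μ_θ (4 steps, strictly decreasing):
  μ^(1)=31; μ^(2)=10; μ^(3)=-4; μ^(4)=-32

((0, 0, 0, 2); (0, 1, 0, 0); (0, 1, 1, 0); (2, 0, 0, 0))


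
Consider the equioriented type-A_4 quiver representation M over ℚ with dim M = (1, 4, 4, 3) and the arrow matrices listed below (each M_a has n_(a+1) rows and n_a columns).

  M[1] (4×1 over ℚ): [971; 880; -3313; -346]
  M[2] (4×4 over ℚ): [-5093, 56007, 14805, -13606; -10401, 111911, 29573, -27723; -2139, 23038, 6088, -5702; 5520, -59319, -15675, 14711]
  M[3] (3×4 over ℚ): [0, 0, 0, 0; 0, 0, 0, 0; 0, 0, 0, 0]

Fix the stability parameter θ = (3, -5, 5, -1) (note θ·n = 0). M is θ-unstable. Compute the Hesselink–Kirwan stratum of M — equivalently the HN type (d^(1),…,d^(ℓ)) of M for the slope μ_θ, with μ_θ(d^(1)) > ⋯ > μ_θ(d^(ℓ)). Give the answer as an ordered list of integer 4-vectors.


Via rank(M_{q-1}∘⋯∘M_p): M ≅ I[1,3], I[2,3]^3, I[4,4]^3.
μ_θ-semistable layers: μ^(1)=5; μ^(2)=-1; μ^(3)=-5

((0, 0, 4, 0); (1, 1, 0, 3); (0, 3, 0, 0))


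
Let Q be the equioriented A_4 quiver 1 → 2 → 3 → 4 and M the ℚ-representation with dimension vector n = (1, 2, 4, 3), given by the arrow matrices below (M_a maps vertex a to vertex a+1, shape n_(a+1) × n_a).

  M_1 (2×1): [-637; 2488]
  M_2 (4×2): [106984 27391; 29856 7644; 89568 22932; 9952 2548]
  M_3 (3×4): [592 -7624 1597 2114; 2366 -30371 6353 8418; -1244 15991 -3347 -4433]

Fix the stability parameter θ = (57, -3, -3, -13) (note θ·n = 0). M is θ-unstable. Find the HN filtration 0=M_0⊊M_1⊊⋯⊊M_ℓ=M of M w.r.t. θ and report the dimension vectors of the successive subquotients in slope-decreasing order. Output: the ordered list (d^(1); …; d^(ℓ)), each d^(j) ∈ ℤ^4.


Barcode: M ≅ I[1,2], I[2,4], I[3,3], I[3,4]^2. HN layers by μ_θ (4 steps, strictly decreasing):
  μ^(1)=27; μ^(2)=-3; μ^(3)=-19/3; μ^(4)=-8

((1, 1, 0, 0); (0, 0, 1, 0); (0, 1, 1, 1); (0, 0, 2, 2))


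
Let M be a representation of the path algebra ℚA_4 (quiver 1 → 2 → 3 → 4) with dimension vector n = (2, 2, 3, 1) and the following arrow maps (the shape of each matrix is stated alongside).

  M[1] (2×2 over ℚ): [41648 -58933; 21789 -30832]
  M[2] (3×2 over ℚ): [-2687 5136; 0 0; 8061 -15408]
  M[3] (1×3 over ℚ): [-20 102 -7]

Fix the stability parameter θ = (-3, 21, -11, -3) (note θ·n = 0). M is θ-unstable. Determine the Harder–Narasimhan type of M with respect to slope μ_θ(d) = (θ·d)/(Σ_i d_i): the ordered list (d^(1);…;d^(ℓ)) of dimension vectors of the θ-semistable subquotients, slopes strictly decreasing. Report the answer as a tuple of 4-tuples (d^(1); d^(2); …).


Interval decomposition of M: I[1,2], I[1,4], I[3,3]^2.
HN type (ℓ=4): μ^(1)=21; μ^(2)=7/3; μ^(3)=-3; μ^(4)=-11

((0, 1, 0, 0); (0, 1, 1, 1); (2, 0, 0, 0); (0, 0, 2, 0))


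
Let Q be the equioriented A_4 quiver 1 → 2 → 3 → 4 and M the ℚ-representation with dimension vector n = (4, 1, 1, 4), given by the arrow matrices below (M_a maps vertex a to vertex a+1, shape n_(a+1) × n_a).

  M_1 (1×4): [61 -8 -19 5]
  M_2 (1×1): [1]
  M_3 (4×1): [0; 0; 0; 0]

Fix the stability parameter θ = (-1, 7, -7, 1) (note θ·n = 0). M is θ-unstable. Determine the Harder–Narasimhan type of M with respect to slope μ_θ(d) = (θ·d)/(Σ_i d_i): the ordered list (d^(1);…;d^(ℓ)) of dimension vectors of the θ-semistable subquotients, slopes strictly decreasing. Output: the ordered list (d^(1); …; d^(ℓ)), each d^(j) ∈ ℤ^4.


Via rank(M_{q-1}∘⋯∘M_p): M ≅ I[1,1]^3, I[1,3], I[4,4]^4.
μ_θ-semistable layers: μ^(1)=1; μ^(2)=0; μ^(3)=-1

((0, 0, 0, 4); (0, 1, 1, 0); (4, 0, 0, 0))


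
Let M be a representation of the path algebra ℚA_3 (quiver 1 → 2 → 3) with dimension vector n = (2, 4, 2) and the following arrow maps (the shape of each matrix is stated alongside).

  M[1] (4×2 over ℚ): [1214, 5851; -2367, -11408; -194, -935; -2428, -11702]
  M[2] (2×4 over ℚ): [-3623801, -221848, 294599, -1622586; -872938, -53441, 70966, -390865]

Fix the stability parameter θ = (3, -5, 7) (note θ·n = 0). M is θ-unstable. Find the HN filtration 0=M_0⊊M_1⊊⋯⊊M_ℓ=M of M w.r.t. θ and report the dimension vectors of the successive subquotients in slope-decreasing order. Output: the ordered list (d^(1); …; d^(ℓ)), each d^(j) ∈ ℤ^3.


Via rank(M_{q-1}∘⋯∘M_p): M ≅ I[1,2], I[1,3], I[2,2], I[2,3].
μ_θ-semistable layers: μ^(1)=7; μ^(2)=-1; μ^(3)=-5

((0, 0, 2); (2, 2, 0); (0, 2, 0))
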